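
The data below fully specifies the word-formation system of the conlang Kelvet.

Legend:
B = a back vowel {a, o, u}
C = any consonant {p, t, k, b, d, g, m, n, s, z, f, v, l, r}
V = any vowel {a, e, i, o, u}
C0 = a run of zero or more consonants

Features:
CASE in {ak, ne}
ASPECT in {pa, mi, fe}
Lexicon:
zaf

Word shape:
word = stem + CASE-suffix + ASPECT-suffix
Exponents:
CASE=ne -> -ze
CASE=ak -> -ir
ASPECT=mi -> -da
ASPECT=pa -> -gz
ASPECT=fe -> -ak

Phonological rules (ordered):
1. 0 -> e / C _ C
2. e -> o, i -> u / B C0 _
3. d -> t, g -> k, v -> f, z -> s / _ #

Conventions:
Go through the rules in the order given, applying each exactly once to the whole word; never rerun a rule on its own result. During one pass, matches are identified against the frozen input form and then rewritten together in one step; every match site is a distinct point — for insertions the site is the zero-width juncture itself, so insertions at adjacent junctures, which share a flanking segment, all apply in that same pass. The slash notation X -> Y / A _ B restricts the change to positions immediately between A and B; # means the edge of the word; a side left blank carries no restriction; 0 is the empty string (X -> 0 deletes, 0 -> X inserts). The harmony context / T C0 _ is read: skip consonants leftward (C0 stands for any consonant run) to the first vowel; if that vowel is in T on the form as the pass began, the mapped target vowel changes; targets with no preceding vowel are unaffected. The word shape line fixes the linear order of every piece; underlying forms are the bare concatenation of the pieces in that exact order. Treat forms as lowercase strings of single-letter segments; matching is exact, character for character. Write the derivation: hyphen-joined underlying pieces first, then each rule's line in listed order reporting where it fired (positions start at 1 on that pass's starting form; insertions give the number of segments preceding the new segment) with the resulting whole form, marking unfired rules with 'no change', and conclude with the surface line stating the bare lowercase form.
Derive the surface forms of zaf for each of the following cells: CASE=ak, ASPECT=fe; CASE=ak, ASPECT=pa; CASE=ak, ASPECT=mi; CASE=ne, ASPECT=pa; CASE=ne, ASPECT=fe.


cell CASE=ak, ASPECT=fe:
underlying: zaf-ir-ak
1. 0 -> e / C _ C: no change
2. e -> o, i -> u / B C0 _: fires at position(s) 4: zafurak
3. d -> t, g -> k, v -> f, z -> s / _ #: no change
surface: zafurak

cell CASE=ak, ASPECT=pa:
underlying: zaf-ir-gz
1. 0 -> e / C _ C: inserts after position(s) 5, 6: zafiregez
2. e -> o, i -> u / B C0 _: fires at position(s) 4: zafuregez
3. d -> t, g -> k, v -> f, z -> s / _ #: fires at position(s) 9: zafureges
surface: zafureges

cell CASE=ak, ASPECT=mi:
underlying: zaf-ir-da
1. 0 -> e / C _ C: inserts after position(s) 5: zafireda
2. e -> o, i -> u / B C0 _: fires at position(s) 4: zafureda
3. d -> t, g -> k, v -> f, z -> s / _ #: no change
surface: zafureda

cell CASE=ne, ASPECT=pa:
underlying: zaf-ze-gz
1. 0 -> e / C _ C: inserts after position(s) 3, 6: zafezegez
2. e -> o, i -> u / B C0 _: fires at position(s) 4: zafozegez
3. d -> t, g -> k, v -> f, z -> s / _ #: fires at position(s) 9: zafozeges
surface: zafozeges

cell CASE=ne, ASPECT=fe:
underlying: zaf-ze-ak
1. 0 -> e / C _ C: inserts after position(s) 3: zafezeak
2. e -> o, i -> u / B C0 _: fires at position(s) 4: zafozeak
3. d -> t, g -> k, v -> f, z -> s / _ #: no change
surface: zafozeak


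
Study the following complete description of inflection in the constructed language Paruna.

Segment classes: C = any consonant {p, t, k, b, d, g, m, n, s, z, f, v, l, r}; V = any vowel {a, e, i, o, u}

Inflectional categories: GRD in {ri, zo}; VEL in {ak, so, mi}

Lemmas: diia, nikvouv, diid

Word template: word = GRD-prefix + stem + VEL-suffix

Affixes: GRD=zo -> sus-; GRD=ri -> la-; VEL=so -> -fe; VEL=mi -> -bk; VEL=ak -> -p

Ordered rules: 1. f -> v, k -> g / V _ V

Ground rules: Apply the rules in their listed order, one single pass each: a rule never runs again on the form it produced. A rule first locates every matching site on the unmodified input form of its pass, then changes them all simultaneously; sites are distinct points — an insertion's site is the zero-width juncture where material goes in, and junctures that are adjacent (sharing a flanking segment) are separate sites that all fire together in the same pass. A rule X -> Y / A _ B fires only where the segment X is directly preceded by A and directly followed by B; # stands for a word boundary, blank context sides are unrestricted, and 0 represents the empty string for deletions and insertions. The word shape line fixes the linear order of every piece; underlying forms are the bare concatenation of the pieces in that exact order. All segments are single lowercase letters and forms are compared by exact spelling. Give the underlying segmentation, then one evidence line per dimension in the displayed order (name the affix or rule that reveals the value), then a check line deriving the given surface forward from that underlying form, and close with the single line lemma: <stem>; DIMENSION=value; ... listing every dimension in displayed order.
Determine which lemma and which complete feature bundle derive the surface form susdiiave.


underlying: sus-diia-fe
GRD=zo - signalled by the affix sus-
VEL=so - signalled by the affix -fe
check: susdiiafe -> susdiiave
lemma: diia; GRD=zo; VEL=so


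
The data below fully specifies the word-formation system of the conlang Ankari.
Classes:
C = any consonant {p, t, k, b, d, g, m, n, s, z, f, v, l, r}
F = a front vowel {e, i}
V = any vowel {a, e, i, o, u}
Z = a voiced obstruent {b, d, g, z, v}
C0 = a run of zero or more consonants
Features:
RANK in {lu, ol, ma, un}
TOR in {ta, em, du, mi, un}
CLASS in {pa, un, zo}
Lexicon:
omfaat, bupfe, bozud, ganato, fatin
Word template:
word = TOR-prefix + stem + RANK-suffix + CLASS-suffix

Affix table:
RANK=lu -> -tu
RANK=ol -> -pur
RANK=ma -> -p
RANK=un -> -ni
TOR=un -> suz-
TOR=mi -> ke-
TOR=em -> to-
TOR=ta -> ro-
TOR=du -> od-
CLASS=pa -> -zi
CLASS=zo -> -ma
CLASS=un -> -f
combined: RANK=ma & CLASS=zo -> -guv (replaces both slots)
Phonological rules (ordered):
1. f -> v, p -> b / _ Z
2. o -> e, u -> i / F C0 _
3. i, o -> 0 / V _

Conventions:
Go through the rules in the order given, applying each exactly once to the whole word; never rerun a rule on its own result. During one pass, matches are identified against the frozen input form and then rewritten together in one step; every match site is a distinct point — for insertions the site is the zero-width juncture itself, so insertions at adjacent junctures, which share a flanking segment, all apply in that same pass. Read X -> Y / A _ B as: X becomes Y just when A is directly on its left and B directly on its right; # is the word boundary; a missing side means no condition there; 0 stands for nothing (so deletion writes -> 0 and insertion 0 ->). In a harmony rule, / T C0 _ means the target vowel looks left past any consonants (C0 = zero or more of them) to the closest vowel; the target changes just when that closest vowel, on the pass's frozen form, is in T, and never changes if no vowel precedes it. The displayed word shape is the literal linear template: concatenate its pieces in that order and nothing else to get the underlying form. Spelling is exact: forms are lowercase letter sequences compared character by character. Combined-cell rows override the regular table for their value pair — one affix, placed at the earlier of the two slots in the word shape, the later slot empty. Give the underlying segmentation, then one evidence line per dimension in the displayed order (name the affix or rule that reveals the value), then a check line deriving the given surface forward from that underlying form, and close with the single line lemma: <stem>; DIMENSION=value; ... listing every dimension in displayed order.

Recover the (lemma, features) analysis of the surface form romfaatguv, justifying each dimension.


underlying: ro-omfaat-guv
RANK=ma - signalled by the combined affix row
TOR=ta - signalled by the affix ro-
CLASS=zo - signalled by the combined affix row
check: roomfaatguv -> roomfaatguv -> roomfaatguv -> romfaatguv
lemma: omfaat; RANK=ma; TOR=ta; CLASS=zo


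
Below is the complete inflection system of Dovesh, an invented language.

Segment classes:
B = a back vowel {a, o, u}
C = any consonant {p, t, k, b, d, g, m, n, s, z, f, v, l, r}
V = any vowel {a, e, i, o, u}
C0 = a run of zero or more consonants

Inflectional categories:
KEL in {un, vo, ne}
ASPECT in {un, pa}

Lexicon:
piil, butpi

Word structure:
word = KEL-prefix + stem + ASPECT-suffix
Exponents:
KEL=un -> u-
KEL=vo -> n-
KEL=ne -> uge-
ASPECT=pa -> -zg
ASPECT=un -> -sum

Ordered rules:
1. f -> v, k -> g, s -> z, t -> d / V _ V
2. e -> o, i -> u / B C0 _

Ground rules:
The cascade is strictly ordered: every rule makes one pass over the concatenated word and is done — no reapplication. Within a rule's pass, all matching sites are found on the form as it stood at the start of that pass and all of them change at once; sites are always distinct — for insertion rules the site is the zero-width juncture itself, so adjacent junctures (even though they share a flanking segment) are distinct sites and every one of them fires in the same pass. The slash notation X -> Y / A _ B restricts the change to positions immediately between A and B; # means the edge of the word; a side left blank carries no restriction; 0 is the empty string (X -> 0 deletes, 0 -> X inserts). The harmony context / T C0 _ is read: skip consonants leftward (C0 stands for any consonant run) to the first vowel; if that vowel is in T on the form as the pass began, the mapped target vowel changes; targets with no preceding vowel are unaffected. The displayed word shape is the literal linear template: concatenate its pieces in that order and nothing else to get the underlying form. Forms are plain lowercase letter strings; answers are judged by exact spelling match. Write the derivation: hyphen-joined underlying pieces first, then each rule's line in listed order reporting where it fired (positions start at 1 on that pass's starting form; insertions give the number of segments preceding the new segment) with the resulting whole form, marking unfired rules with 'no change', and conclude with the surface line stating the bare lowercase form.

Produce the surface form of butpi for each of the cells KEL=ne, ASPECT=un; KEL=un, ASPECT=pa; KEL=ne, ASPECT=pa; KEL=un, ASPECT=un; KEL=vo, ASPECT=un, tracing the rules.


cell KEL=ne, ASPECT=un:
underlying: uge-butpi-sum
1. f -> v, k -> g, s -> z, t -> d / V _ V: fires at position(s) 9: ugebutpizum
2. e -> o, i -> u / B C0 _: fires at position(s) 3, 8: ugobutpuzum
surface: ugobutpuzum

cell KEL=un, ASPECT=pa:
underlying: u-butpi-zg
1. f -> v, k -> g, s -> z, t -> d / V _ V: no change
2. e -> o, i -> u / B C0 _: fires at position(s) 6: ubutpuzg
surface: ubutpuzg

cell KEL=ne, ASPECT=pa:
underlying: uge-butpi-zg
1. f -> v, k -> g, s -> z, t -> d / V _ V: no change
2. e -> o, i -> u / B C0 _: fires at position(s) 3, 8: ugobutpuzg
surface: ugobutpuzg

cell KEL=un, ASPECT=un:
underlying: u-butpi-sum
1. f -> v, k -> g, s -> z, t -> d / V _ V: fires at position(s) 7: ubutpizum
2. e -> o, i -> u / B C0 _: fires at position(s) 6: ubutpuzum
surface: ubutpuzum

cell KEL=vo, ASPECT=un:
underlying: n-butpi-sum
1. f -> v, k -> g, s -> z, t -> d / V _ V: fires at position(s) 7: nbutpizum
2. e -> o, i -> u / B C0 _: fires at position(s) 6: nbutpuzum
surface: nbutpuzum


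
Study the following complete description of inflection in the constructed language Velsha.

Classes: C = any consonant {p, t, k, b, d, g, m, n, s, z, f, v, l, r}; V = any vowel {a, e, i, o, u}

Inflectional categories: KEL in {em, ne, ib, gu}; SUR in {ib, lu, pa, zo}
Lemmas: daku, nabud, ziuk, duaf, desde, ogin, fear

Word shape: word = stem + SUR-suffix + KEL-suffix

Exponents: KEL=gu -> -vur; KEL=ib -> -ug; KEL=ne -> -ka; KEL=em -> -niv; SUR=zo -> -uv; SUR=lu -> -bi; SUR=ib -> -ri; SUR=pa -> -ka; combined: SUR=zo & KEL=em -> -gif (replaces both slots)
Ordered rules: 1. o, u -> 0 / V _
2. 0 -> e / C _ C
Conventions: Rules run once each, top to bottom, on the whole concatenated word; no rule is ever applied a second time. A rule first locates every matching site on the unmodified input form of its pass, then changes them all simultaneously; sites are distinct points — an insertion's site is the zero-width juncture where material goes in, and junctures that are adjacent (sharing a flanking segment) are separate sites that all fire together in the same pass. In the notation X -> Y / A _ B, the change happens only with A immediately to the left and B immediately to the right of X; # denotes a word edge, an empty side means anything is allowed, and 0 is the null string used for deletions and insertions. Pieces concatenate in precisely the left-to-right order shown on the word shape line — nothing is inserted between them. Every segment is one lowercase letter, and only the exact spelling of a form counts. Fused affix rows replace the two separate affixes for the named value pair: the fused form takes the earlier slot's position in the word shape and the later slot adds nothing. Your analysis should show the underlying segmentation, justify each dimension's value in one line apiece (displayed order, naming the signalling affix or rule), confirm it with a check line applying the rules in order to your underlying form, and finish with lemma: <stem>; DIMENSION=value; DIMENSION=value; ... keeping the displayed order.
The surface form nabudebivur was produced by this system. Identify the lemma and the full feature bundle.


underlying: nabud-bi-vur
KEL=gu - signalled by the affix -vur
SUR=lu - signalled by the affix -bi
check: nabudbivur -> nabudbivur -> nabudebivur
lemma: nabud; KEL=gu; SUR=lu


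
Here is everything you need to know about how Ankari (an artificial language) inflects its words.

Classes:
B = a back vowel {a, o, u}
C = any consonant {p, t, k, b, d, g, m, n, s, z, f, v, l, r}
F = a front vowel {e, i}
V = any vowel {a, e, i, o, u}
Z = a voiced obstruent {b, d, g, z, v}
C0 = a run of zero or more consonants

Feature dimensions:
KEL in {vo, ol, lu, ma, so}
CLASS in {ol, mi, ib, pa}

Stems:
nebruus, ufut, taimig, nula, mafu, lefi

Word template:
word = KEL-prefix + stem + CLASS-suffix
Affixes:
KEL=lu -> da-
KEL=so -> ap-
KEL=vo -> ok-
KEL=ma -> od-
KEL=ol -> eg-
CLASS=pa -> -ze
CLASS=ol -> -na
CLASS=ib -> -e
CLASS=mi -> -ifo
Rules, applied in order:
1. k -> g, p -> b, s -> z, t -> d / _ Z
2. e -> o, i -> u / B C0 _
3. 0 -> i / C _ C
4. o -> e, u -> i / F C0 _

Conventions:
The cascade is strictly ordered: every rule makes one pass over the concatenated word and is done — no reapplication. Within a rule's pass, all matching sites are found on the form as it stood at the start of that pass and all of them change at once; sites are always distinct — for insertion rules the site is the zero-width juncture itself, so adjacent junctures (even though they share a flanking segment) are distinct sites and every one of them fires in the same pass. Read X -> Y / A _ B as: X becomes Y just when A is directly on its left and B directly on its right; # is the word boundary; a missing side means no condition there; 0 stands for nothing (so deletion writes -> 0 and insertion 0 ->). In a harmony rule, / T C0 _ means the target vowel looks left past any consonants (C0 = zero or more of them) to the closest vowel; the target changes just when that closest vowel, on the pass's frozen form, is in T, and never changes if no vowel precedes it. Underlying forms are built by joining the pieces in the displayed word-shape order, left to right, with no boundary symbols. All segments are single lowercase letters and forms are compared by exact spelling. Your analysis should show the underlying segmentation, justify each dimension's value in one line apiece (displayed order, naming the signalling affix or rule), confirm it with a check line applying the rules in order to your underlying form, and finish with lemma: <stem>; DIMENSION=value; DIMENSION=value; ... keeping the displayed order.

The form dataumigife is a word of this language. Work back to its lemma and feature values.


underlying: da-taimig-ifo
KEL=lu - signalled by the affix da-
CLASS=mi - signalled by the affix -ifo
check: dataimigifo -> dataimigifo -> dataumigifo -> dataumigifo -> dataumigife
lemma: taimig; KEL=lu; CLASS=mi


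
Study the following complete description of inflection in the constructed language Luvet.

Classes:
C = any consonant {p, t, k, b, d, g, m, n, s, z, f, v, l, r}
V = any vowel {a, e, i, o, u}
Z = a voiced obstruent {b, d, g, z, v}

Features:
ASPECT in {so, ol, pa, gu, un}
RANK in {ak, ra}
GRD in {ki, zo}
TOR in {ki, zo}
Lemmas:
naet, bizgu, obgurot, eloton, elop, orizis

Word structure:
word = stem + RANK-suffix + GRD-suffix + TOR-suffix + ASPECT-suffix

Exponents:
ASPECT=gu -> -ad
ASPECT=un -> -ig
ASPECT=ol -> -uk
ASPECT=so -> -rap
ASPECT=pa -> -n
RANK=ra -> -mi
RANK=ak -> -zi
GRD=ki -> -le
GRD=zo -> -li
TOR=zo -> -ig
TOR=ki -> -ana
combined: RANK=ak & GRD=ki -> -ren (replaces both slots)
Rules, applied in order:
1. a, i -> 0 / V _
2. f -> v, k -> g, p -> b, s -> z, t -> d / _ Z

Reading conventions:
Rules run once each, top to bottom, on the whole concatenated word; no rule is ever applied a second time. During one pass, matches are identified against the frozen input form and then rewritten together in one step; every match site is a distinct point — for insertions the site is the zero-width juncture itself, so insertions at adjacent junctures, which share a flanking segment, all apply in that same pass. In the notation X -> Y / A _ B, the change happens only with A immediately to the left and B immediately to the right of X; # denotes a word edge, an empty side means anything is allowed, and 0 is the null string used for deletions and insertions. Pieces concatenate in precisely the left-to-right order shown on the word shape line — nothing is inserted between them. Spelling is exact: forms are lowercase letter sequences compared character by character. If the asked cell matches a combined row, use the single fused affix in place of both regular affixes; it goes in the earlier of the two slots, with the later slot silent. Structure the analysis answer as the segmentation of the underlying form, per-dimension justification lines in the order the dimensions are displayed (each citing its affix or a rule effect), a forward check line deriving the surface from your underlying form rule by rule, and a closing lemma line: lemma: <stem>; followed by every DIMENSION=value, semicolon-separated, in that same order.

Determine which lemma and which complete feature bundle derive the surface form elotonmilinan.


underlying: eloton-mi-li-ana-n
ASPECT=pa - signalled by the affix -n
RANK=ra - signalled by the affix -mi
GRD=zo - signalled by the affix -li
TOR=ki - signalled by the affix -ana
check: elotonmilianan -> elotonmilinan -> elotonmilinan
lemma: eloton; ASPECT=pa; RANK=ra; GRD=zo; TOR=ki


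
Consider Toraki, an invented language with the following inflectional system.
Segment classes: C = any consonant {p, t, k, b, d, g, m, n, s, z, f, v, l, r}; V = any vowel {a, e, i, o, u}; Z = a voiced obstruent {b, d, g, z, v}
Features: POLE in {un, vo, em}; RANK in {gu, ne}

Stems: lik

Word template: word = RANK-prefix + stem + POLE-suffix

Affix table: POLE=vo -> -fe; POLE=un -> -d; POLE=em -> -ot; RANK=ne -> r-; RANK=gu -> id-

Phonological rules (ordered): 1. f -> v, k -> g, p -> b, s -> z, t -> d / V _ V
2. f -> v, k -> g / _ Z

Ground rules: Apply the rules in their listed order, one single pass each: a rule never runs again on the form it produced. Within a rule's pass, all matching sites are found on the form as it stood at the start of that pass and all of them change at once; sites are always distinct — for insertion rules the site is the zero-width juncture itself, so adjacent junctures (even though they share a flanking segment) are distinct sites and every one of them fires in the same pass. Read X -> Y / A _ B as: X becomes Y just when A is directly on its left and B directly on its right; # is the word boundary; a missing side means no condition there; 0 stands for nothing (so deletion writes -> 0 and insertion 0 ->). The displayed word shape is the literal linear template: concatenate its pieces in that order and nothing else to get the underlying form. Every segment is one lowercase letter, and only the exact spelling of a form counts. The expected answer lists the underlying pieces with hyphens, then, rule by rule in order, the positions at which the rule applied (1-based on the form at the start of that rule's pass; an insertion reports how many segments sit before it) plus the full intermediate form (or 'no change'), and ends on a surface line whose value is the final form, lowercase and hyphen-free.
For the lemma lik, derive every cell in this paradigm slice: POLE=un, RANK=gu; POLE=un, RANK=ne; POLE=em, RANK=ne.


cell POLE=un, RANK=gu:
underlying: id-lik-d
1. f -> v, k -> g, p -> b, s -> z, t -> d / V _ V: no change
2. f -> v, k -> g / _ Z: fires at position(s) 5: idligd
surface: idligd

cell POLE=un, RANK=ne:
underlying: r-lik-d
1. f -> v, k -> g, p -> b, s -> z, t -> d / V _ V: no change
2. f -> v, k -> g / _ Z: fires at position(s) 4: rligd
surface: rligd

cell POLE=em, RANK=ne:
underlying: r-lik-ot
1. f -> v, k -> g, p -> b, s -> z, t -> d / V _ V: fires at position(s) 4: rligot
2. f -> v, k -> g / _ Z: no change
surface: rligot


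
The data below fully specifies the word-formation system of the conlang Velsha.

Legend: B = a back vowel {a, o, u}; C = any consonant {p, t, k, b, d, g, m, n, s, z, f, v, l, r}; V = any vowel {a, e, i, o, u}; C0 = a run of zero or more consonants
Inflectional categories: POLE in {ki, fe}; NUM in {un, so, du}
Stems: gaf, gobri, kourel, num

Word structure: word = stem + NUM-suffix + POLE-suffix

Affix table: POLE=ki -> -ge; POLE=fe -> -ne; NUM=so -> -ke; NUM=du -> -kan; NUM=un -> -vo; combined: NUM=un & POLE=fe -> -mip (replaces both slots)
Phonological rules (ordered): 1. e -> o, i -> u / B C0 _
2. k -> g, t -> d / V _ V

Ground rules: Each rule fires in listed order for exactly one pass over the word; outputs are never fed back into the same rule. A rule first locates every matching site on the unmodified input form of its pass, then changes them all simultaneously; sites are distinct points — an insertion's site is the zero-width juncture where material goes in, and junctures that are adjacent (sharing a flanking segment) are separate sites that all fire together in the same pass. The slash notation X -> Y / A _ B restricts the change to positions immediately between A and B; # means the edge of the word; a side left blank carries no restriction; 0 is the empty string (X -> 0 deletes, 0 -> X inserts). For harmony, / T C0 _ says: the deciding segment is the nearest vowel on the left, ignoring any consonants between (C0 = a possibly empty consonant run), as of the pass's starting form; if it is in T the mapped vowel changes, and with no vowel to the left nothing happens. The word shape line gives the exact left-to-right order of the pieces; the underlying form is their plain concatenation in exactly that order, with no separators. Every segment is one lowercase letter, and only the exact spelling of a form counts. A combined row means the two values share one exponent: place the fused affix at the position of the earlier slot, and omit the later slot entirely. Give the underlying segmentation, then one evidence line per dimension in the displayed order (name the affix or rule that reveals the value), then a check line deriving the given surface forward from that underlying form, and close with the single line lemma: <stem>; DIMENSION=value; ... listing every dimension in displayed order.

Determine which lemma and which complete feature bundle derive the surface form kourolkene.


underlying: kourel-ke-ne
POLE=fe - signalled by the affix -ne
NUM=so - signalled by the affix -ke
check: kourelkene -> kourolkene -> kourolkene
lemma: kourel; POLE=fe; NUM=so


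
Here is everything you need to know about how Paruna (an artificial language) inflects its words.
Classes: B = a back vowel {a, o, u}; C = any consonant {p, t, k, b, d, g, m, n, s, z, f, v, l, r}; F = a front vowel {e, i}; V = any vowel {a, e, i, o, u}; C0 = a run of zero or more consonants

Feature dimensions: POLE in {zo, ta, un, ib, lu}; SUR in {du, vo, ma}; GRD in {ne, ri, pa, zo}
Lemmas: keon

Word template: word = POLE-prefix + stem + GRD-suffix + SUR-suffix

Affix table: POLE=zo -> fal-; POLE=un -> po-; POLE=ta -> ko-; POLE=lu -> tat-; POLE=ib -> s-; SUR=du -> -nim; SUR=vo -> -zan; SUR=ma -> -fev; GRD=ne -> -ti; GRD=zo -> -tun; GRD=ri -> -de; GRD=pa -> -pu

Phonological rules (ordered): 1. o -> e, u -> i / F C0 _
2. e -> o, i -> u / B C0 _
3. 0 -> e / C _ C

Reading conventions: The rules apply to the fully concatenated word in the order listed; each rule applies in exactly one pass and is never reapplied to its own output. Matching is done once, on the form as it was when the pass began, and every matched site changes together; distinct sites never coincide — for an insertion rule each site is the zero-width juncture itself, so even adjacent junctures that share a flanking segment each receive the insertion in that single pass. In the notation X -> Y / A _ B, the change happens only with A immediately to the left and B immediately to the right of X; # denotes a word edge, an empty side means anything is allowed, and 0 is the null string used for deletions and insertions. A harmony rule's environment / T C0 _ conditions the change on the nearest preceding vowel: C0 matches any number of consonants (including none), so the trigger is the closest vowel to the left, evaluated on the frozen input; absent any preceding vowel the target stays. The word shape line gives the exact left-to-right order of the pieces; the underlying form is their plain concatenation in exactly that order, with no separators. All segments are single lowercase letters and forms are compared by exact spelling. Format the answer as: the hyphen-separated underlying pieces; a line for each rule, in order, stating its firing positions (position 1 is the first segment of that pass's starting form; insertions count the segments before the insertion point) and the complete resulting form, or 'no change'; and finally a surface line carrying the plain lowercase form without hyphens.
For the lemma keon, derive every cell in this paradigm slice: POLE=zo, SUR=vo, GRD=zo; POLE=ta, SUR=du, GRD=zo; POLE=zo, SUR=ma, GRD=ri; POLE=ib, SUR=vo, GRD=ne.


cell POLE=zo, SUR=vo, GRD=zo:
underlying: fal-keon-tun-zan
1. o -> e, u -> i / F C0 _: fires at position(s) 6: falkeentunzan
2. e -> o, i -> u / B C0 _: fires at position(s) 5: falkoentunzan
3. 0 -> e / C _ C: inserts after position(s) 3, 7, 10: falekoenetunezan
surface: falekoenetunezan

cell POLE=ta, SUR=du, GRD=zo:
underlying: ko-keon-tun-nim
1. o -> e, u -> i / F C0 _: fires at position(s) 5: kokeentunnim
2. e -> o, i -> u / B C0 _: fires at position(s) 4, 11: kokoentunnum
3. 0 -> e / C _ C: inserts after position(s) 6, 9: kokoenetunenum
surface: kokoenetunenum

cell POLE=zo, SUR=ma, GRD=ri:
underlying: fal-keon-de-fev
1. o -> e, u -> i / F C0 _: fires at position(s) 6: falkeendefev
2. e -> o, i -> u / B C0 _: fires at position(s) 5: falkoendefev
3. 0 -> e / C _ C: inserts after position(s) 3, 7: falekoenedefev
surface: falekoenedefev

cell POLE=ib, SUR=vo, GRD=ne:
underlying: s-keon-ti-zan
1. o -> e, u -> i / F C0 _: fires at position(s) 4: skeentizan
2. e -> o, i -> u / B C0 _: no change
3. 0 -> e / C _ C: inserts after position(s) 1, 5: sekeenetizan
surface: sekeenetizan


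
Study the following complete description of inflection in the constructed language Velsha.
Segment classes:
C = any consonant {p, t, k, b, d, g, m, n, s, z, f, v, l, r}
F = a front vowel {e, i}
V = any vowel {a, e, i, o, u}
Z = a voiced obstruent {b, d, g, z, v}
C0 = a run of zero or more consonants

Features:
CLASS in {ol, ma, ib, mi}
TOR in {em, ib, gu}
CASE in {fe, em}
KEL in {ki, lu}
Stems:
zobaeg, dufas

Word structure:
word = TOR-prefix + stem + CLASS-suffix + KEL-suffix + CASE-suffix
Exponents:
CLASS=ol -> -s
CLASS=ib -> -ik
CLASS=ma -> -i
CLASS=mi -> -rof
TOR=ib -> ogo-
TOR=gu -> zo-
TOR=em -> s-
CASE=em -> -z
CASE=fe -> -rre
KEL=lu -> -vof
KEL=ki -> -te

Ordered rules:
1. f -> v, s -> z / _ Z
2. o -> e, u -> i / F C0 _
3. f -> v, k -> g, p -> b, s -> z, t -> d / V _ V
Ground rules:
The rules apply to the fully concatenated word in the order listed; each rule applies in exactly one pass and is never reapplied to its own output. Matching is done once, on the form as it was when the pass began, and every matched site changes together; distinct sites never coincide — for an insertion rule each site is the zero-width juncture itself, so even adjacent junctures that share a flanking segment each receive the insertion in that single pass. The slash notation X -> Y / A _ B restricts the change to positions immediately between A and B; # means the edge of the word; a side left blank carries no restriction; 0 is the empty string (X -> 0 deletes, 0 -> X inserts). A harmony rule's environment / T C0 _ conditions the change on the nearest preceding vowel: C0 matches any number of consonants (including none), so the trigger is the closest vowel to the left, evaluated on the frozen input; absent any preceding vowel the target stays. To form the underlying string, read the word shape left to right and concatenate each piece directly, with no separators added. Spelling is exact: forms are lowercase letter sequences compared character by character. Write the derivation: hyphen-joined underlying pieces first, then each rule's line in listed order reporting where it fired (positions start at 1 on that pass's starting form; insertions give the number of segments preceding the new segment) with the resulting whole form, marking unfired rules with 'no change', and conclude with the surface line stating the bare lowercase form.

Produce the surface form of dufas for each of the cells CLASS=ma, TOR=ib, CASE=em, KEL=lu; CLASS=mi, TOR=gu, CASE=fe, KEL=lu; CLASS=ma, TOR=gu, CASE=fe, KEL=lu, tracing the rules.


cell CLASS=ma, TOR=ib, CASE=em, KEL=lu:
underlying: ogo-dufas-i-vof-z
1. f -> v, s -> z / _ Z: fires at position(s) 12: ogodufasivovz
2. o -> e, u -> i / F C0 _: fires at position(s) 11: ogodufasivevz
3. f -> v, k -> g, p -> b, s -> z, t -> d / V _ V: fires at position(s) 6, 8: ogoduvazivevz
surface: ogoduvazivevz

cell CLASS=mi, TOR=gu, CASE=fe, KEL=lu:
underlying: zo-dufas-rof-vof-rre
1. f -> v, s -> z / _ Z: fires at position(s) 10: zodufasrovvofrre
2. o -> e, u -> i / F C0 _: no change
3. f -> v, k -> g, p -> b, s -> z, t -> d / V _ V: fires at position(s) 5: zoduvasrovvofrre
surface: zoduvasrovvofrre

cell CLASS=ma, TOR=gu, CASE=fe, KEL=lu:
underlying: zo-dufas-i-vof-rre
1. f -> v, s -> z / _ Z: no change
2. o -> e, u -> i / F C0 _: fires at position(s) 10: zodufasivefrre
3. f -> v, k -> g, p -> b, s -> z, t -> d / V _ V: fires at position(s) 5, 7: zoduvazivefrre
surface: zoduvazivefrre


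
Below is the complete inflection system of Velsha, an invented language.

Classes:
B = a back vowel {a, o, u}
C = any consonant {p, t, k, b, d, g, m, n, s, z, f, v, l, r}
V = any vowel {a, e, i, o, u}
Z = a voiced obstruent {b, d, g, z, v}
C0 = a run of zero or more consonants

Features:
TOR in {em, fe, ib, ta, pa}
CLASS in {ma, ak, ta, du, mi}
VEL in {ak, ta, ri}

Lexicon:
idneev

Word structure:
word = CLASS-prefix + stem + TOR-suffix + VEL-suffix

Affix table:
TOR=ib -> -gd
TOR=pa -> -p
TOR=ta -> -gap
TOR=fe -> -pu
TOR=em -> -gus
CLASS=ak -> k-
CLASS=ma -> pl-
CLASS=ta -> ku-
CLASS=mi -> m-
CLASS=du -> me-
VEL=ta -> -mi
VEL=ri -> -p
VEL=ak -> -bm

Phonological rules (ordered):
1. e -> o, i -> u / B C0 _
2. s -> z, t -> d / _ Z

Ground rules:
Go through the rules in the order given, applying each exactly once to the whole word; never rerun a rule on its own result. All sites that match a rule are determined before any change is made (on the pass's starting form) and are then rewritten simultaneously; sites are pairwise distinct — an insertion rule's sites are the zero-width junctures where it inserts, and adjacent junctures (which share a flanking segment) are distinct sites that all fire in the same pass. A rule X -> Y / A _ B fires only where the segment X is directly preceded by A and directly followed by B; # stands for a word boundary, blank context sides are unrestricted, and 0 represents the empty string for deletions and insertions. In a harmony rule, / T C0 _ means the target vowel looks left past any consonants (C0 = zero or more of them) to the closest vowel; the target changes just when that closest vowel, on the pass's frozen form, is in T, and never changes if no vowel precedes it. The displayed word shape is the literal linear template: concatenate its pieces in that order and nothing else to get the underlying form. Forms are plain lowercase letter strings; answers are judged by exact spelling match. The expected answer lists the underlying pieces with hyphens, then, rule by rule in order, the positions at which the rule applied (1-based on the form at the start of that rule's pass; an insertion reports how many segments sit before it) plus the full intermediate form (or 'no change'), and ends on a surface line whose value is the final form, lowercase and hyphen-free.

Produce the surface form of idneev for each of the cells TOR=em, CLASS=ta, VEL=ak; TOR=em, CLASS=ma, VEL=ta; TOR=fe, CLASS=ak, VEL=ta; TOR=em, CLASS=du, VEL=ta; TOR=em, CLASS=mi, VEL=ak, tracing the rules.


cell TOR=em, CLASS=ta, VEL=ak:
underlying: ku-idneev-gus-bm
1. e -> o, i -> u / B C0 _: fires at position(s) 3: kuudneevgusbm
2. s -> z, t -> d / _ Z: fires at position(s) 11: kuudneevguzbm
surface: kuudneevguzbm

cell TOR=em, CLASS=ma, VEL=ta:
underlying: pl-idneev-gus-mi
1. e -> o, i -> u / B C0 _: fires at position(s) 13: plidneevgusmu
2. s -> z, t -> d / _ Z: no change
surface: plidneevgusmu

cell TOR=fe, CLASS=ak, VEL=ta:
underlying: k-idneev-pu-mi
1. e -> o, i -> u / B C0 _: fires at position(s) 11: kidneevpumu
2. s -> z, t -> d / _ Z: no change
surface: kidneevpumu

cell TOR=em, CLASS=du, VEL=ta:
underlying: me-idneev-gus-mi
1. e -> o, i -> u / B C0 _: fires at position(s) 13: meidneevgusmu
2. s -> z, t -> d / _ Z: no change
surface: meidneevgusmu

cell TOR=em, CLASS=mi, VEL=ak:
underlying: m-idneev-gus-bm
1. e -> o, i -> u / B C0 _: no change
2. s -> z, t -> d / _ Z: fires at position(s) 10: midneevguzbm
surface: midneevguzbm


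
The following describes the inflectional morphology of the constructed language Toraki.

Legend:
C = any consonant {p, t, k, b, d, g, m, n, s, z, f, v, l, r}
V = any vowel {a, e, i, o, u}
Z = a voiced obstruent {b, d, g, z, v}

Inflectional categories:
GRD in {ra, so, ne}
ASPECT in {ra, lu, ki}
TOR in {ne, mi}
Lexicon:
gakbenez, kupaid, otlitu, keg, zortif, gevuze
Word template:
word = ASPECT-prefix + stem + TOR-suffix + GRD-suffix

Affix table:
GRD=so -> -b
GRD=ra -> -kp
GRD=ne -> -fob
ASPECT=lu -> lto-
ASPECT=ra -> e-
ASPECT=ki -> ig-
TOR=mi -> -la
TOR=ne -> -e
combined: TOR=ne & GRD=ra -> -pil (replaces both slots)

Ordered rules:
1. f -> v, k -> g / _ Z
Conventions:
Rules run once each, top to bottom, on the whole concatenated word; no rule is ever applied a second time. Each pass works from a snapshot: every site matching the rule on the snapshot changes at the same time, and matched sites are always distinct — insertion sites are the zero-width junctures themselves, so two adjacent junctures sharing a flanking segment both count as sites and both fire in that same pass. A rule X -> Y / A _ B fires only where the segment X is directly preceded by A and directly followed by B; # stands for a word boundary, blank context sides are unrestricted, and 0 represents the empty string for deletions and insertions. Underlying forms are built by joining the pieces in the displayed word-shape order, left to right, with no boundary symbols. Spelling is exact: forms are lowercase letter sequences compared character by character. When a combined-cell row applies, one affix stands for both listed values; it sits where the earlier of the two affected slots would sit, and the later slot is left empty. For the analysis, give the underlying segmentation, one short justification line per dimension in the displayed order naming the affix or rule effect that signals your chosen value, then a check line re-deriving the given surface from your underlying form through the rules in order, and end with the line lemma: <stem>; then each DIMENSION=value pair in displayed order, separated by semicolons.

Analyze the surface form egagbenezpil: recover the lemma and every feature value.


underlying: e-gakbenez-pil
GRD=ra - signalled by the combined affix row
ASPECT=ra - signalled by the affix e-
TOR=ne - signalled by the combined affix row
check: egakbenezpil -> egagbenezpil
lemma: gakbenez; GRD=ra; ASPECT=ra; TOR=ne


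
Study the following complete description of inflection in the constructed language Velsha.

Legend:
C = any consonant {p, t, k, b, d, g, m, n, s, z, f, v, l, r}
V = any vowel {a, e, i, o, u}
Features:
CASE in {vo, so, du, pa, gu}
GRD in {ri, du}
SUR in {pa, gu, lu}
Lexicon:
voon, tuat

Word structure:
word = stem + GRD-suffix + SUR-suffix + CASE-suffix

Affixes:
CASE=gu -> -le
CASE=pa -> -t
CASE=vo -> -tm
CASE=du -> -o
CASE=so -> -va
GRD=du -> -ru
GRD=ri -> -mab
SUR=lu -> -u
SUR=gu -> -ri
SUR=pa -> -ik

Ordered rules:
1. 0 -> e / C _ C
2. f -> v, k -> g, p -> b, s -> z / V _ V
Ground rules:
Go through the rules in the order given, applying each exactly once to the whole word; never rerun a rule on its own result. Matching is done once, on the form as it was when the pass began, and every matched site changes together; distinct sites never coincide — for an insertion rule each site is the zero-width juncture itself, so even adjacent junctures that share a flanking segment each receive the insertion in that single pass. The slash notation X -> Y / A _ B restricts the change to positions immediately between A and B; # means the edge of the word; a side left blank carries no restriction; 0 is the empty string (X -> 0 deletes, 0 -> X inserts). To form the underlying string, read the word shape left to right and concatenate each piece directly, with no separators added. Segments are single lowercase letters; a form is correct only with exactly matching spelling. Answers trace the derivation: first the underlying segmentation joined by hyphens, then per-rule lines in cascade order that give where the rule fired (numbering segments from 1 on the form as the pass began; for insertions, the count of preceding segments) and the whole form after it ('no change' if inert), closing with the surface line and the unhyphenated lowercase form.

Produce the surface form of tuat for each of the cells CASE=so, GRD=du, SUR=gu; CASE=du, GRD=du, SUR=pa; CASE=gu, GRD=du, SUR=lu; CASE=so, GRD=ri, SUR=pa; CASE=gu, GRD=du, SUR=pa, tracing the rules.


cell CASE=so, GRD=du, SUR=gu:
underlying: tuat-ru-ri-va
1. 0 -> e / C _ C: inserts after position(s) 4: tuateruriva
2. f -> v, k -> g, p -> b, s -> z / V _ V: no change
surface: tuateruriva

cell CASE=du, GRD=du, SUR=pa:
underlying: tuat-ru-ik-o
1. 0 -> e / C _ C: inserts after position(s) 4: tuateruiko
2. f -> v, k -> g, p -> b, s -> z / V _ V: fires at position(s) 9: tuateruigo
surface: tuateruigo

cell CASE=gu, GRD=du, SUR=lu:
underlying: tuat-ru-u-le
1. 0 -> e / C _ C: inserts after position(s) 4: tuateruule
2. f -> v, k -> g, p -> b, s -> z / V _ V: no change
surface: tuateruule

cell CASE=so, GRD=ri, SUR=pa:
underlying: tuat-mab-ik-va
1. 0 -> e / C _ C: inserts after position(s) 4, 9: tuatemabikeva
2. f -> v, k -> g, p -> b, s -> z / V _ V: fires at position(s) 10: tuatemabigeva
surface: tuatemabigeva

cell CASE=gu, GRD=du, SUR=pa:
underlying: tuat-ru-ik-le
1. 0 -> e / C _ C: inserts after position(s) 4, 8: tuateruikele
2. f -> v, k -> g, p -> b, s -> z / V _ V: fires at position(s) 9: tuateruigele
surface: tuateruigele


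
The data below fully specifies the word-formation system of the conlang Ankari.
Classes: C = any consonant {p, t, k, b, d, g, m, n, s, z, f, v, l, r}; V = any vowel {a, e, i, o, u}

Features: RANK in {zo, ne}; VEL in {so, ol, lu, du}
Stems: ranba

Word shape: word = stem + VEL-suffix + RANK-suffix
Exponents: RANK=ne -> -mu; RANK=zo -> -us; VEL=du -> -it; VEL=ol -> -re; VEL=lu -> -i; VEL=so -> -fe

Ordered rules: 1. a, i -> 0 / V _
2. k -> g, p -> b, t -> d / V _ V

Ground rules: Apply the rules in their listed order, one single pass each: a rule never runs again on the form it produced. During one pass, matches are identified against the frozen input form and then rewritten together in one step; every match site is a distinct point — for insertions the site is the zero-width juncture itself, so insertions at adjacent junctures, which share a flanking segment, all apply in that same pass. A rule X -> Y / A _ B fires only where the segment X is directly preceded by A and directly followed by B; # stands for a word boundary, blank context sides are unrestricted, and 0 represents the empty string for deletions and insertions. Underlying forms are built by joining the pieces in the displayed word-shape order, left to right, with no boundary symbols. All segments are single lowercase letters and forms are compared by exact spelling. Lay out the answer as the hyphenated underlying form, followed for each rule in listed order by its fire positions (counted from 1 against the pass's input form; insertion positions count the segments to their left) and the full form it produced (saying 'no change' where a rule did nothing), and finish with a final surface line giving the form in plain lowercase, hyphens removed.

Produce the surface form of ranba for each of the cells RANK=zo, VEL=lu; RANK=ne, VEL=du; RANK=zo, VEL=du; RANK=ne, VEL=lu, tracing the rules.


cell RANK=zo, VEL=lu:
underlying: ranba-i-us
1. a, i -> 0 / V _: fires at position(s) 6: ranbaus
2. k -> g, p -> b, t -> d / V _ V: no change
surface: ranbaus

cell RANK=ne, VEL=du:
underlying: ranba-it-mu
1. a, i -> 0 / V _: fires at position(s) 6: ranbatmu
2. k -> g, p -> b, t -> d / V _ V: no change
surface: ranbatmu

cell RANK=zo, VEL=du:
underlying: ranba-it-us
1. a, i -> 0 / V _: fires at position(s) 6: ranbatus
2. k -> g, p -> b, t -> d / V _ V: fires at position(s) 6: ranbadus
surface: ranbadus

cell RANK=ne, VEL=lu:
underlying: ranba-i-mu
1. a, i -> 0 / V _: fires at position(s) 6: ranbamu
2. k -> g, p -> b, t -> d / V _ V: no change
surface: ranbamu
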